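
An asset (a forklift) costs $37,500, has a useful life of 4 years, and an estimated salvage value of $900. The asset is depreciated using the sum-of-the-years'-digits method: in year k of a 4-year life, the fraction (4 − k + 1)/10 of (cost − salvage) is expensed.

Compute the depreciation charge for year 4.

$3,660

Depreciable base = $37,500 − $900 = $36,600.
Sum of the years' digits = 4+3+2+1 = 10.
Year 1: $36,600 × 4/10 = $14,640. Book value $22,860.
Year 2: $36,600 × 3/10 = $10,980. Book value $11,880.
Year 3: $36,600 × 2/10 = $7,320. Book value $4,560.
Year 4: $36,600 × 1/10 = $3,660. Book value $900.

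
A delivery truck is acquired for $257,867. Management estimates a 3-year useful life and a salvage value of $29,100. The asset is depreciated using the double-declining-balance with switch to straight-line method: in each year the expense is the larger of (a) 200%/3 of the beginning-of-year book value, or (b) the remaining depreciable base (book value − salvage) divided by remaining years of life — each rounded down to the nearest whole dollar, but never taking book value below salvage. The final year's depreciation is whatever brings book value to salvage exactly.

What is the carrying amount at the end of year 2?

$29,100

Depreciable base = $257,867 − $29,100 = $228,767.
Year 1: DB = ⌊$257,867 × 200%/3⌋ = $171,911; SL = ⌊$228,767/3⌋ = $76,255 → take DB $171,911. Book value $85,956.
Year 2: DB = ⌊$85,956 × 200%/3⌋ = $57,304; SL = ⌊$56,856/2⌋ = $28,428 → take DB $57,304, capped at $56,856. Book value $29,100.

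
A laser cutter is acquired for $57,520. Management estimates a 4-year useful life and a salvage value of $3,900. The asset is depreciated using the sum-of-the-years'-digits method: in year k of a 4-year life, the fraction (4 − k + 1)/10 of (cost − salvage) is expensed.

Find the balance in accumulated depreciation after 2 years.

Depreciable base = $57,520 − $3,900 = $53,620.
Sum of the years' digits = 4+3+2+1 = 10.
Year 1: $53,620 × 4/10 = $21,448. Book value $36,072.
Year 2: $53,620 × 3/10 = $16,086. Book value $19,986.
Accumulated through year 2 = $57,520 − $19,986 = $37,534.

$37,534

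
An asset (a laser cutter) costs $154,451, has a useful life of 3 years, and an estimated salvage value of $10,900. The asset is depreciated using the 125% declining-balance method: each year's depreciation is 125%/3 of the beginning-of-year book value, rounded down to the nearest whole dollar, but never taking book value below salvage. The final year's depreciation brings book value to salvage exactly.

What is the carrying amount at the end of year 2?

Depreciable base = $154,451 − $10,900 = $143,551.
Year 1: ⌊$154,451 × 125%/3⌋ = $64,354. Book value $90,097.
Year 2: ⌊$90,097 × 125%/3⌋ = $37,540. Book value $52,557.

$52,557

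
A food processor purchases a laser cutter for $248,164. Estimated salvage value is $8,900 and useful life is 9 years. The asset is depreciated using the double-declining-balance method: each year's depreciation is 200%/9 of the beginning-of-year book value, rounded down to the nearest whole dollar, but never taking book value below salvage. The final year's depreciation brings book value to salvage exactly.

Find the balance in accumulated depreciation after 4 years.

$157,347

Depreciable base = $248,164 − $8,900 = $239,264.
Year 1: ⌊$248,164 × 200%/9⌋ = $55,147. Book value $193,017.
Year 2: ⌊$193,017 × 200%/9⌋ = $42,892. Book value $150,125.
Year 3: ⌊$150,125 × 200%/9⌋ = $33,361. Book value $116,764.
Year 4: ⌊$116,764 × 200%/9⌋ = $25,947. Book value $90,817.
Accumulated through year 4 = $248,164 − $90,817 = $157,347.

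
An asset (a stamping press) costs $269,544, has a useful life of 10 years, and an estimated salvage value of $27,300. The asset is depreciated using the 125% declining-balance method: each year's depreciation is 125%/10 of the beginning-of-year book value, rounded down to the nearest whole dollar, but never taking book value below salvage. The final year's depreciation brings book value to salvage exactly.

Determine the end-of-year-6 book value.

$120,972

Depreciable base = $269,544 − $27,300 = $242,244.
Year 1: ⌊$269,544 × 125%/10⌋ = $33,693. Book value $235,851.
Year 2: ⌊$235,851 × 125%/10⌋ = $29,481. Book value $206,370.
Year 3: ⌊$206,370 × 125%/10⌋ = $25,796. Book value $180,574.
Year 4: ⌊$180,574 × 125%/10⌋ = $22,571. Book value $158,003.
Year 5: ⌊$158,003 × 125%/10⌋ = $19,750. Book value $138,253.
Year 6: ⌊$138,253 × 125%/10⌋ = $17,281. Book value $120,972.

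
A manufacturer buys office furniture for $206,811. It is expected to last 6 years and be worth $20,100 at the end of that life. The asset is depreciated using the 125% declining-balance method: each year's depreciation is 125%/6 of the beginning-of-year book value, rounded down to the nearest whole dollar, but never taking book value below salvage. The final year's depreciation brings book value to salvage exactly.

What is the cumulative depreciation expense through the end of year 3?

$104,197

Depreciable base = $206,811 − $20,100 = $186,711.
Year 1: ⌊$206,811 × 125%/6⌋ = $43,085. Book value $163,726.
Year 2: ⌊$163,726 × 125%/6⌋ = $34,109. Book value $129,617.
Year 3: ⌊$129,617 × 125%/6⌋ = $27,003. Book value $102,614.
Accumulated through year 3 = $206,811 − $102,614 = $104,197.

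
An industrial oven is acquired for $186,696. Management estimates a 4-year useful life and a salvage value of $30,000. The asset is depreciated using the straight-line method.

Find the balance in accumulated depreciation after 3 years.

Depreciable base = $186,696 − $30,000 = $156,696.
Annual expense = $156,696 / 4 = $39,174.
End of year 1: book value $147,522.
End of year 2: book value $108,348.
End of year 3: book value $69,174.
Accumulated through year 3 = $186,696 − $69,174 = $117,522.

$117,522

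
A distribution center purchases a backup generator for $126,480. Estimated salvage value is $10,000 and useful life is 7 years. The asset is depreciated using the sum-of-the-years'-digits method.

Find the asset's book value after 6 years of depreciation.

Depreciable base = $126,480 − $10,000 = $116,480.
Sum of the years' digits = 7+6+5+4+3+2+1 = 28.
Year 1: $116,480 × 7/28 = $29,120. Book value $97,360.
Year 2: $116,480 × 6/28 = $24,960. Book value $72,400.
Year 3: $116,480 × 5/28 = $20,800. Book value $51,600.
Year 4: $116,480 × 4/28 = $16,640. Book value $34,960.
Year 5: $116,480 × 3/28 = $12,480. Book value $22,480.
Year 6: $116,480 × 2/28 = $8,320. Book value $14,160.

$14,160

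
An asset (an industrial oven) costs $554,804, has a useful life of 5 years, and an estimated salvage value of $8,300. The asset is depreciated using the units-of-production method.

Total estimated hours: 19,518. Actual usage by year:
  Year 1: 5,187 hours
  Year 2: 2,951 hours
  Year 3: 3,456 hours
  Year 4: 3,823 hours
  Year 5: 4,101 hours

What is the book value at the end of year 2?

$326,940

Depreciable base = $554,804 − $8,300 = $546,504.
Rate = $546,504 / 19,518 hours = $28 per hour.
Year 1: 5,187 × $28 = $145,236. Book value $409,568.
Year 2: 2,951 × $28 = $82,628. Book value $326,940.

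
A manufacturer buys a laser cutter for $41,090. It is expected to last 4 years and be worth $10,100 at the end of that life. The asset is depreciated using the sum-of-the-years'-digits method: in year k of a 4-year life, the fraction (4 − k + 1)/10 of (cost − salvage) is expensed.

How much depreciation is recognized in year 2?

$9,297

Depreciable base = $41,090 − $10,100 = $30,990.
Sum of the years' digits = 4+3+2+1 = 10.
Year 1: $30,990 × 4/10 = $12,396. Book value $28,694.
Year 2: $30,990 × 3/10 = $9,297. Book value $19,397.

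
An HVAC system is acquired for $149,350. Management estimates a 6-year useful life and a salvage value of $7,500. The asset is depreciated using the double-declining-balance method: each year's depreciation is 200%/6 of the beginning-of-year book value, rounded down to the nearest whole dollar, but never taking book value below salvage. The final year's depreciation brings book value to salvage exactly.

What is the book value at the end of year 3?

Depreciable base = $149,350 − $7,500 = $141,850.
Year 1: ⌊$149,350 × 200%/6⌋ = $49,783. Book value $99,567.
Year 2: ⌊$99,567 × 200%/6⌋ = $33,189. Book value $66,378.
Year 3: ⌊$66,378 × 200%/6⌋ = $22,126. Book value $44,252.

$44,252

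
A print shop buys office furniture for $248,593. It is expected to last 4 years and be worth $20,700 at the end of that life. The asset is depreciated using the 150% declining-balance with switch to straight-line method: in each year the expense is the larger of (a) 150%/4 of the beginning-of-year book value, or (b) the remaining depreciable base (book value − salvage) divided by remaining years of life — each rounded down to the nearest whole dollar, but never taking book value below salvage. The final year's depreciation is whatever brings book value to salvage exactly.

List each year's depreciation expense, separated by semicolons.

Depreciable base = $248,593 − $20,700 = $227,893.
Year 1: DB = ⌊$248,593 × 150%/4⌋ = $93,222; SL = ⌊$227,893/4⌋ = $56,973 → take DB $93,222. Book value $155,371.
Year 2: DB = ⌊$155,371 × 150%/4⌋ = $58,264; SL = ⌊$134,671/3⌋ = $44,890 → take DB $58,264. Book value $97,107.
Year 3: DB = ⌊$97,107 × 150%/4⌋ = $36,415; SL = ⌊$76,407/2⌋ = $38,203 → take SL $38,203. Book value $58,904.
Year 4 (final): $58,904 − $20,700 = $38,204. Book value $20,700.

$93,222; $58,264; $38,203; $38,204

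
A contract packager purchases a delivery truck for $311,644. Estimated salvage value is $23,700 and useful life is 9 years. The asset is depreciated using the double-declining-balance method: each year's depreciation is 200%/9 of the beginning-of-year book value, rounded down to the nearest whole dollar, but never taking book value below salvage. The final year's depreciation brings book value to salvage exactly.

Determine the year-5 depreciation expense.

Depreciable base = $311,644 − $23,700 = $287,944.
Year 1: ⌊$311,644 × 200%/9⌋ = $69,254. Book value $242,390.
Year 2: ⌊$242,390 × 200%/9⌋ = $53,864. Book value $188,526.
Year 3: ⌊$188,526 × 200%/9⌋ = $41,894. Book value $146,632.
Year 4: ⌊$146,632 × 200%/9⌋ = $32,584. Book value $114,048.
Year 5: ⌊$114,048 × 200%/9⌋ = $25,344. Book value $88,704.

$25,344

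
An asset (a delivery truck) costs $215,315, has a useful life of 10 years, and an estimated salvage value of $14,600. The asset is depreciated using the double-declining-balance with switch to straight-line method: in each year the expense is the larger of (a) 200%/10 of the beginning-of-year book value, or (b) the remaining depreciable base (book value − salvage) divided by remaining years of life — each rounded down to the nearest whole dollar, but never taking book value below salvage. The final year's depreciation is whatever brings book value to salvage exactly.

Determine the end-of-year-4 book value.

Depreciable base = $215,315 − $14,600 = $200,715.
Year 1: DB = ⌊$215,315 × 200%/10⌋ = $43,063; SL = ⌊$200,715/10⌋ = $20,071 → take DB $43,063. Book value $172,252.
Year 2: DB = ⌊$172,252 × 200%/10⌋ = $34,450; SL = ⌊$157,652/9⌋ = $17,516 → take DB $34,450. Book value $137,802.
Year 3: DB = ⌊$137,802 × 200%/10⌋ = $27,560; SL = ⌊$123,202/8⌋ = $15,400 → take DB $27,560. Book value $110,242.
Year 4: DB = ⌊$110,242 × 200%/10⌋ = $22,048; SL = ⌊$95,642/7⌋ = $13,663 → take DB $22,048. Book value $88,194.

$88,194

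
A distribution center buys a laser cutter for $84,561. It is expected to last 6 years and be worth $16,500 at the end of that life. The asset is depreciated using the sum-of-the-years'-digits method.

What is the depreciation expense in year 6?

Depreciable base = $84,561 − $16,500 = $68,061.
Sum of the years' digits = 6+5+4+3+2+1 = 21.
Year 1: $68,061 × 6/21 = $19,446. Book value $65,115.
Year 2: $68,061 × 5/21 = $16,205. Book value $48,910.
Year 3: $68,061 × 4/21 = $12,964. Book value $35,946.
Year 4: $68,061 × 3/21 = $9,723. Book value $26,223.
Year 5: $68,061 × 2/21 = $6,482. Book value $19,741.
Year 6: $68,061 × 1/21 = $3,241. Book value $16,500.

$3,241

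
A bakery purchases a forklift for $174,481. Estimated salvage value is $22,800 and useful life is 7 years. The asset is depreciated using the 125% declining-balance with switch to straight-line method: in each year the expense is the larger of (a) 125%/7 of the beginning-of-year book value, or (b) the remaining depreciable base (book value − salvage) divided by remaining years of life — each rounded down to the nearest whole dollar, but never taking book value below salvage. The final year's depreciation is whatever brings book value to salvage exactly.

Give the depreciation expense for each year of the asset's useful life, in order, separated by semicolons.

$31,157; $25,593; $21,023; $18,477; $18,477; $18,477; $18,477

Depreciable base = $174,481 − $22,800 = $151,681.
Year 1: DB = ⌊$174,481 × 125%/7⌋ = $31,157; SL = ⌊$151,681/7⌋ = $21,668 → take DB $31,157. Book value $143,324.
Year 2: DB = ⌊$143,324 × 125%/7⌋ = $25,593; SL = ⌊$120,524/6⌋ = $20,087 → take DB $25,593. Book value $117,731.
Year 3: DB = ⌊$117,731 × 125%/7⌋ = $21,023; SL = ⌊$94,931/5⌋ = $18,986 → take DB $21,023. Book value $96,708.
Year 4: DB = ⌊$96,708 × 125%/7⌋ = $17,269; SL = ⌊$73,908/4⌋ = $18,477 → take SL $18,477. Book value $78,231.
Year 5: DB = ⌊$78,231 × 125%/7⌋ = $13,969; SL = ⌊$55,431/3⌋ = $18,477 → take SL $18,477. Book value $59,754.
Year 6: DB = ⌊$59,754 × 125%/7⌋ = $10,670; SL = ⌊$36,954/2⌋ = $18,477 → take SL $18,477. Book value $41,277.
Year 7 (final): $41,277 − $22,800 = $18,477. Book value $22,800.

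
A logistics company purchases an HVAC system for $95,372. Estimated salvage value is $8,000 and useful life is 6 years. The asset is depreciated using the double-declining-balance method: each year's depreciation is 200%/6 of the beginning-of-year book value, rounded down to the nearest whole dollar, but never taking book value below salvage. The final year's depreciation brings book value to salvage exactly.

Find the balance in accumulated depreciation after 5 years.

$82,812

Depreciable base = $95,372 − $8,000 = $87,372.
Year 1: ⌊$95,372 × 200%/6⌋ = $31,790. Book value $63,582.
Year 2: ⌊$63,582 × 200%/6⌋ = $21,194. Book value $42,388.
Year 3: ⌊$42,388 × 200%/6⌋ = $14,129. Book value $28,259.
Year 4: ⌊$28,259 × 200%/6⌋ = $9,419. Book value $18,840.
Year 5: ⌊$18,840 × 200%/6⌋ = $6,280. Book value $12,560.
Accumulated through year 5 = $95,372 − $12,560 = $82,812.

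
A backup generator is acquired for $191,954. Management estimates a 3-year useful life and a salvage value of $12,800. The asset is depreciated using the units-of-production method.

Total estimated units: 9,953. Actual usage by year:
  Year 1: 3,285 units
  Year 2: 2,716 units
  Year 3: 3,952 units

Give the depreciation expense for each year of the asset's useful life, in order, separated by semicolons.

$59,130; $48,888; $71,136

Depreciable base = $191,954 − $12,800 = $179,154.
Rate = $179,154 / 9,953 units = $18 per unit.
Year 1: 3,285 × $18 = $59,130. Book value $132,824.
Year 2: 2,716 × $18 = $48,888. Book value $83,936.
Year 3: 3,952 × $18 = $71,136. Book value $12,800.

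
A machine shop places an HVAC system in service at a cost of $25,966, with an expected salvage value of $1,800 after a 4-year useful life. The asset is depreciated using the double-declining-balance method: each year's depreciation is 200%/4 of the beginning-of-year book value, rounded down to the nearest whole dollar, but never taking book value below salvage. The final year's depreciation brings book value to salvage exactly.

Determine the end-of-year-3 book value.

Depreciable base = $25,966 − $1,800 = $24,166.
Year 1: ⌊$25,966 × 200%/4⌋ = $12,983. Book value $12,983.
Year 2: ⌊$12,983 × 200%/4⌋ = $6,491. Book value $6,492.
Year 3: ⌊$6,492 × 200%/4⌋ = $3,246. Book value $3,246.

$3,246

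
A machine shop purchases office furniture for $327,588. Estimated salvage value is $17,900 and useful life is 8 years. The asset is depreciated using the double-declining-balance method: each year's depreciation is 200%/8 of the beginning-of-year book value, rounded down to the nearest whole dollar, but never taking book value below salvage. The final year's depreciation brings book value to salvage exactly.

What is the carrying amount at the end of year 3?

Depreciable base = $327,588 − $17,900 = $309,688.
Year 1: ⌊$327,588 × 200%/8⌋ = $81,897. Book value $245,691.
Year 2: ⌊$245,691 × 200%/8⌋ = $61,422. Book value $184,269.
Year 3: ⌊$184,269 × 200%/8⌋ = $46,067. Book value $138,202.

$138,202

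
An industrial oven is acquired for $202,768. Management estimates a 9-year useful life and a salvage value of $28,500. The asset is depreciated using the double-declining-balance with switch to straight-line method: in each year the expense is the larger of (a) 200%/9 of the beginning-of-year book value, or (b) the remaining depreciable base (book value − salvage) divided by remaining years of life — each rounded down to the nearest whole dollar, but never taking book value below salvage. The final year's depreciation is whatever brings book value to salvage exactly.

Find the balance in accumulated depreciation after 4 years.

Depreciable base = $202,768 − $28,500 = $174,268.
Year 1: DB = ⌊$202,768 × 200%/9⌋ = $45,059; SL = ⌊$174,268/9⌋ = $19,363 → take DB $45,059. Book value $157,709.
Year 2: DB = ⌊$157,709 × 200%/9⌋ = $35,046; SL = ⌊$129,209/8⌋ = $16,151 → take DB $35,046. Book value $122,663.
Year 3: DB = ⌊$122,663 × 200%/9⌋ = $27,258; SL = ⌊$94,163/7⌋ = $13,451 → take DB $27,258. Book value $95,405.
Year 4: DB = ⌊$95,405 × 200%/9⌋ = $21,201; SL = ⌊$66,905/6⌋ = $11,150 → take DB $21,201. Book value $74,204.
Accumulated through year 4 = $202,768 − $74,204 = $128,564.

$128,564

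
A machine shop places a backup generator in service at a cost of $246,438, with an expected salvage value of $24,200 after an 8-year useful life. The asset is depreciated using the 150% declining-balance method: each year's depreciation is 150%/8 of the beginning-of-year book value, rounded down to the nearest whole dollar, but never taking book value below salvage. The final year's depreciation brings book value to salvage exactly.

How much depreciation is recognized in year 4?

$24,784

Depreciable base = $246,438 − $24,200 = $222,238.
Year 1: ⌊$246,438 × 150%/8⌋ = $46,207. Book value $200,231.
Year 2: ⌊$200,231 × 150%/8⌋ = $37,543. Book value $162,688.
Year 3: ⌊$162,688 × 150%/8⌋ = $30,504. Book value $132,184.
Year 4: ⌊$132,184 × 150%/8⌋ = $24,784. Book value $107,400.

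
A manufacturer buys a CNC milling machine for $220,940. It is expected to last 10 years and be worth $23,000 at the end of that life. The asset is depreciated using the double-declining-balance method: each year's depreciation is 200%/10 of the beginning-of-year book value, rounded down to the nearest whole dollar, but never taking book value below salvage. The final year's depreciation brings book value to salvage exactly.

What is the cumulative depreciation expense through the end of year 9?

Depreciable base = $220,940 − $23,000 = $197,940.
Year 1: ⌊$220,940 × 200%/10⌋ = $44,188. Book value $176,752.
Year 2: ⌊$176,752 × 200%/10⌋ = $35,350. Book value $141,402.
Year 3: ⌊$141,402 × 200%/10⌋ = $28,280. Book value $113,122.
Year 4: ⌊$113,122 × 200%/10⌋ = $22,624. Book value $90,498.
Year 5: ⌊$90,498 × 200%/10⌋ = $18,099. Book value $72,399.
Year 6: ⌊$72,399 × 200%/10⌋ = $14,479. Book value $57,920.
Year 7: ⌊$57,920 × 200%/10⌋ = $11,584. Book value $46,336.
Year 8: ⌊$46,336 × 200%/10⌋ = $9,267. Book value $37,069.
Year 9: ⌊$37,069 × 200%/10⌋ = $7,413. Book value $29,656.
Accumulated through year 9 = $220,940 − $29,656 = $191,284.

$191,284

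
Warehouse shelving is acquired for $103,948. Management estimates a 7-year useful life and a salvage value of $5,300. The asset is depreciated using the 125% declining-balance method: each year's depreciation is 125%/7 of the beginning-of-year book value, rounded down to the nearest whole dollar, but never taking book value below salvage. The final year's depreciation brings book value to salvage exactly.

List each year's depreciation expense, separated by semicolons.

$18,562; $15,247; $12,524; $10,288; $8,451; $6,942; $26,634

Depreciable base = $103,948 − $5,300 = $98,648.
Year 1: ⌊$103,948 × 125%/7⌋ = $18,562. Book value $85,386.
Year 2: ⌊$85,386 × 125%/7⌋ = $15,247. Book value $70,139.
Year 3: ⌊$70,139 × 125%/7⌋ = $12,524. Book value $57,615.
Year 4: ⌊$57,615 × 125%/7⌋ = $10,288. Book value $47,327.
Year 5: ⌊$47,327 × 125%/7⌋ = $8,451. Book value $38,876.
Year 6: ⌊$38,876 × 125%/7⌋ = $6,942. Book value $31,934.
Year 7 (final): $31,934 − $5,300 = $26,634. Book value $5,300.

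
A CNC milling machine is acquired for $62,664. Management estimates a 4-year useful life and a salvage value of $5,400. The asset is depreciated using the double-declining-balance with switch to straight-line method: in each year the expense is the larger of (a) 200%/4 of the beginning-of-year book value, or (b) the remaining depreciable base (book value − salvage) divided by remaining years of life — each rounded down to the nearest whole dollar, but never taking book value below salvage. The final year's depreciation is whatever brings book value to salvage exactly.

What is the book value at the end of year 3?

$7,833

Depreciable base = $62,664 − $5,400 = $57,264.
Year 1: DB = ⌊$62,664 × 200%/4⌋ = $31,332; SL = ⌊$57,264/4⌋ = $14,316 → take DB $31,332. Book value $31,332.
Year 2: DB = ⌊$31,332 × 200%/4⌋ = $15,666; SL = ⌊$25,932/3⌋ = $8,644 → take DB $15,666. Book value $15,666.
Year 3: DB = ⌊$15,666 × 200%/4⌋ = $7,833; SL = ⌊$10,266/2⌋ = $5,133 → take DB $7,833. Book value $7,833.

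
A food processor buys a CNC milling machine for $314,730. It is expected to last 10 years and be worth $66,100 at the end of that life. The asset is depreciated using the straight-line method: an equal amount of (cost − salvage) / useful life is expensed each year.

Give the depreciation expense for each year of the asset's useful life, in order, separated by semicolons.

$24,863; $24,863; $24,863; $24,863; $24,863; $24,863; $24,863; $24,863; $24,863; $24,863

Depreciable base = $314,730 − $66,100 = $248,630.
Annual expense = $248,630 / 10 = $24,863.
End of year 1: book value $289,867.
End of year 2: book value $265,004.
End of year 3: book value $240,141.
End of year 4: book value $215,278.
End of year 5: book value $190,415.
End of year 6: book value $165,552.
End of year 7: book value $140,689.
End of year 8: book value $115,826.
End of year 9: book value $90,963.
End of year 10: book value $66,100.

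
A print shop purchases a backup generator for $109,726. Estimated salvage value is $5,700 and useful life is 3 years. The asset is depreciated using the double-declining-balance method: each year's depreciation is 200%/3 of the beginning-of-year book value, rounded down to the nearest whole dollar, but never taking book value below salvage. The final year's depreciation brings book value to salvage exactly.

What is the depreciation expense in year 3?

Depreciable base = $109,726 − $5,700 = $104,026.
Year 1: ⌊$109,726 × 200%/3⌋ = $73,150. Book value $36,576.
Year 2: ⌊$36,576 × 200%/3⌋ = $24,384. Book value $12,192.
Year 3 (final): $12,192 − $5,700 = $6,492. Book value $5,700.

$6,492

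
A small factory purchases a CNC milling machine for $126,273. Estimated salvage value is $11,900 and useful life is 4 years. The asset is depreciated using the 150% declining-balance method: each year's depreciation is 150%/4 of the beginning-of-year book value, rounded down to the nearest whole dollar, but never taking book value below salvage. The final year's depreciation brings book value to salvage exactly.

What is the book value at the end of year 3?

$30,829

Depreciable base = $126,273 − $11,900 = $114,373.
Year 1: ⌊$126,273 × 150%/4⌋ = $47,352. Book value $78,921.
Year 2: ⌊$78,921 × 150%/4⌋ = $29,595. Book value $49,326.
Year 3: ⌊$49,326 × 150%/4⌋ = $18,497. Book value $30,829.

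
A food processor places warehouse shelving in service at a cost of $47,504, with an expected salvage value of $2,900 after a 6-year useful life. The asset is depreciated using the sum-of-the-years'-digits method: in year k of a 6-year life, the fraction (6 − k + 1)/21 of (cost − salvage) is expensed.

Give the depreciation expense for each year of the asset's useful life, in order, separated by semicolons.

Depreciable base = $47,504 − $2,900 = $44,604.
Sum of the years' digits = 6+5+4+3+2+1 = 21.
Year 1: $44,604 × 6/21 = $12,744. Book value $34,760.
Year 2: $44,604 × 5/21 = $10,620. Book value $24,140.
Year 3: $44,604 × 4/21 = $8,496. Book value $15,644.
Year 4: $44,604 × 3/21 = $6,372. Book value $9,272.
Year 5: $44,604 × 2/21 = $4,248. Book value $5,024.
Year 6: $44,604 × 1/21 = $2,124. Book value $2,900.

$12,744; $10,620; $8,496; $6,372; $4,248; $2,124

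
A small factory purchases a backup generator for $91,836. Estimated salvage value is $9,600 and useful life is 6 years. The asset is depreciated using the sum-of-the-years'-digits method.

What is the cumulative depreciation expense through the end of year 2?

Depreciable base = $91,836 − $9,600 = $82,236.
Sum of the years' digits = 6+5+4+3+2+1 = 21.
Year 1: $82,236 × 6/21 = $23,496. Book value $68,340.
Year 2: $82,236 × 5/21 = $19,580. Book value $48,760.
Accumulated through year 2 = $91,836 − $48,760 = $43,076.

$43,076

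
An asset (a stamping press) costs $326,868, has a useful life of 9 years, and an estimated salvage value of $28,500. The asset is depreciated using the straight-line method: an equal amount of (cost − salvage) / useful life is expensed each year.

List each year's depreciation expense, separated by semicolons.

Depreciable base = $326,868 − $28,500 = $298,368.
Annual expense = $298,368 / 9 = $33,152.
End of year 1: book value $293,716.
End of year 2: book value $260,564.
End of year 3: book value $227,412.
End of year 4: book value $194,260.
End of year 5: book value $161,108.
End of year 6: book value $127,956.
End of year 7: book value $94,804.
End of year 8: book value $61,652.
End of year 9: book value $28,500.

$33,152; $33,152; $33,152; $33,152; $33,152; $33,152; $33,152; $33,152; $33,152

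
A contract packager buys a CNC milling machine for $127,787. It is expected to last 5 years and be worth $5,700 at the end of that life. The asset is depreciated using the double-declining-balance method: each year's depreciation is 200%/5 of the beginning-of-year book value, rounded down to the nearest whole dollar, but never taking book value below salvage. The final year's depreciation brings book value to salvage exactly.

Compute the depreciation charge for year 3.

$18,401

Depreciable base = $127,787 − $5,700 = $122,087.
Year 1: ⌊$127,787 × 200%/5⌋ = $51,114. Book value $76,673.
Year 2: ⌊$76,673 × 200%/5⌋ = $30,669. Book value $46,004.
Year 3: ⌊$46,004 × 200%/5⌋ = $18,401. Book value $27,603.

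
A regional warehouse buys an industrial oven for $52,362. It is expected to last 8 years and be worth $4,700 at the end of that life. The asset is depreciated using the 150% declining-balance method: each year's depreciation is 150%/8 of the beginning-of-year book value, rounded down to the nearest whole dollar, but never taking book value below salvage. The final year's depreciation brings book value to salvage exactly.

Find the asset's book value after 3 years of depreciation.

Depreciable base = $52,362 − $4,700 = $47,662.
Year 1: ⌊$52,362 × 150%/8⌋ = $9,817. Book value $42,545.
Year 2: ⌊$42,545 × 150%/8⌋ = $7,977. Book value $34,568.
Year 3: ⌊$34,568 × 150%/8⌋ = $6,481. Book value $28,087.

$28,087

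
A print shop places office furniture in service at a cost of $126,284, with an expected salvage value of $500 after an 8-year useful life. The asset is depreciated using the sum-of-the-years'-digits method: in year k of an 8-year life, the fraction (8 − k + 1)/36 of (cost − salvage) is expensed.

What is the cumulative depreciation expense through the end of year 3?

$73,374

Depreciable base = $126,284 − $500 = $125,784.
Sum of the years' digits = 8+7+6+5+4+3+2+1 = 36.
Year 1: $125,784 × 8/36 = $27,952. Book value $98,332.
Year 2: $125,784 × 7/36 = $24,458. Book value $73,874.
Year 3: $125,784 × 6/36 = $20,964. Book value $52,910.
Accumulated through year 3 = $126,284 − $52,910 = $73,374.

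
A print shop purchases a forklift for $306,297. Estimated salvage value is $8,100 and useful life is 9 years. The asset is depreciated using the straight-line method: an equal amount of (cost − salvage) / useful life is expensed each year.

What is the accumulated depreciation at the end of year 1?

Depreciable base = $306,297 − $8,100 = $298,197.
Annual expense = $298,197 / 9 = $33,133.
End of year 1: book value $273,164.
Accumulated through year 1 = $306,297 − $273,164 = $33,133.

$33,133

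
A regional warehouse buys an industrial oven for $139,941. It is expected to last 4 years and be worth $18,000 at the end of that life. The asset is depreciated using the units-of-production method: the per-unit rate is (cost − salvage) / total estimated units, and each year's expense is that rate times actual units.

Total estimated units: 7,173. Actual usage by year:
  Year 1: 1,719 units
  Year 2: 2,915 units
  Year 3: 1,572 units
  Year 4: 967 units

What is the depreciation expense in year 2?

Depreciable base = $139,941 − $18,000 = $121,941.
Rate = $121,941 / 7,173 units = $17 per unit.
Year 1: 1,719 × $17 = $29,223. Book value $110,718.
Year 2: 2,915 × $17 = $49,555. Book value $61,163.

$49,555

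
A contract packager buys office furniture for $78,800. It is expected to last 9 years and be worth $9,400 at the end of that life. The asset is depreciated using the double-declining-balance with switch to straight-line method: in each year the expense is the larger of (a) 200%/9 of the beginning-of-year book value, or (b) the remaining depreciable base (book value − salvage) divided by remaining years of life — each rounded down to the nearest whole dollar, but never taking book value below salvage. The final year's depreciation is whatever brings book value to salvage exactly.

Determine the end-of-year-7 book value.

Depreciable base = $78,800 − $9,400 = $69,400.
Year 1: DB = ⌊$78,800 × 200%/9⌋ = $17,511; SL = ⌊$69,400/9⌋ = $7,711 → take DB $17,511. Book value $61,289.
Year 2: DB = ⌊$61,289 × 200%/9⌋ = $13,619; SL = ⌊$51,889/8⌋ = $6,486 → take DB $13,619. Book value $47,670.
Year 3: DB = ⌊$47,670 × 200%/9⌋ = $10,593; SL = ⌊$38,270/7⌋ = $5,467 → take DB $10,593. Book value $37,077.
Year 4: DB = ⌊$37,077 × 200%/9⌋ = $8,239; SL = ⌊$27,677/6⌋ = $4,612 → take DB $8,239. Book value $28,838.
Year 5: DB = ⌊$28,838 × 200%/9⌋ = $6,408; SL = ⌊$19,438/5⌋ = $3,887 → take DB $6,408. Book value $22,430.
Year 6: DB = ⌊$22,430 × 200%/9⌋ = $4,984; SL = ⌊$13,030/4⌋ = $3,257 → take DB $4,984. Book value $17,446.
Year 7: DB = ⌊$17,446 × 200%/9⌋ = $3,876; SL = ⌊$8,046/3⌋ = $2,682 → take DB $3,876. Book value $13,570.

$13,570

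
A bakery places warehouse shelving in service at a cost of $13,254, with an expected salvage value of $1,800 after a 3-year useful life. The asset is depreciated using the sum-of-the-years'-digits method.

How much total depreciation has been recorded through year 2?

$9,545

Depreciable base = $13,254 − $1,800 = $11,454.
Sum of the years' digits = 3+2+1 = 6.
Year 1: $11,454 × 3/6 = $5,727. Book value $7,527.
Year 2: $11,454 × 2/6 = $3,818. Book value $3,709.
Accumulated through year 2 = $13,254 − $3,709 = $9,545.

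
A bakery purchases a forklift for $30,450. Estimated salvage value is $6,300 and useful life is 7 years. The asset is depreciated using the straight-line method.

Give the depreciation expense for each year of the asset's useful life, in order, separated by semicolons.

$3,450; $3,450; $3,450; $3,450; $3,450; $3,450; $3,450

Depreciable base = $30,450 − $6,300 = $24,150.
Annual expense = $24,150 / 7 = $3,450.
End of year 1: book value $27,000.
End of year 2: book value $23,550.
End of year 3: book value $20,100.
End of year 4: book value $16,650.
End of year 5: book value $13,200.
End of year 6: book value $9,750.
End of year 7: book value $6,300.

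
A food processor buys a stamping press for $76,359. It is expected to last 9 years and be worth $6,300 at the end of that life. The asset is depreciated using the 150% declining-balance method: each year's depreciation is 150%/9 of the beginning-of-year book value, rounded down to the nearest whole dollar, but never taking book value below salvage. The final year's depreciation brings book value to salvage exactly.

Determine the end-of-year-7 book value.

$21,312

Depreciable base = $76,359 − $6,300 = $70,059.
Year 1: ⌊$76,359 × 150%/9⌋ = $12,726. Book value $63,633.
Year 2: ⌊$63,633 × 150%/9⌋ = $10,605. Book value $53,028.
Year 3: ⌊$53,028 × 150%/9⌋ = $8,838. Book value $44,190.
Year 4: ⌊$44,190 × 150%/9⌋ = $7,365. Book value $36,825.
Year 5: ⌊$36,825 × 150%/9⌋ = $6,137. Book value $30,688.
Year 6: ⌊$30,688 × 150%/9⌋ = $5,114. Book value $25,574.
Year 7: ⌊$25,574 × 150%/9⌋ = $4,262. Book value $21,312.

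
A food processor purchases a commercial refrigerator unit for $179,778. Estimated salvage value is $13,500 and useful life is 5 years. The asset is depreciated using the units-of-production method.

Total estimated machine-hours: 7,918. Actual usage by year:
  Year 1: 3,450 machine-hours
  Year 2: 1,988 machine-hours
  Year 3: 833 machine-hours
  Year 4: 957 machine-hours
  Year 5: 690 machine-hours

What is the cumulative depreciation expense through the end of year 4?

$151,788

Depreciable base = $179,778 − $13,500 = $166,278.
Rate = $166,278 / 7,918 machine-hours = $21 per machine-hour.
Year 1: 3,450 × $21 = $72,450. Book value $107,328.
Year 2: 1,988 × $21 = $41,748. Book value $65,580.
Year 3: 833 × $21 = $17,493. Book value $48,087.
Year 4: 957 × $21 = $20,097. Book value $27,990.
Accumulated through year 4 = $179,778 − $27,990 = $151,788.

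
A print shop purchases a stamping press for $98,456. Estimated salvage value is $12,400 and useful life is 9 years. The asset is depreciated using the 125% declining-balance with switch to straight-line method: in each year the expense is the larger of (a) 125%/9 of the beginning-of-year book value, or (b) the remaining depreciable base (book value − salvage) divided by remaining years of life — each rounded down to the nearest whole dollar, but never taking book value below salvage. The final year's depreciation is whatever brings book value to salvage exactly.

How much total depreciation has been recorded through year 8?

$77,708

Depreciable base = $98,456 − $12,400 = $86,056.
Year 1: DB = ⌊$98,456 × 125%/9⌋ = $13,674; SL = ⌊$86,056/9⌋ = $9,561 → take DB $13,674. Book value $84,782.
Year 2: DB = ⌊$84,782 × 125%/9⌋ = $11,775; SL = ⌊$72,382/8⌋ = $9,047 → take DB $11,775. Book value $73,007.
Year 3: DB = ⌊$73,007 × 125%/9⌋ = $10,139; SL = ⌊$60,607/7⌋ = $8,658 → take DB $10,139. Book value $62,868.
Year 4: DB = ⌊$62,868 × 125%/9⌋ = $8,731; SL = ⌊$50,468/6⌋ = $8,411 → take DB $8,731. Book value $54,137.
Year 5: DB = ⌊$54,137 × 125%/9⌋ = $7,519; SL = ⌊$41,737/5⌋ = $8,347 → take SL $8,347. Book value $45,790.
Year 6: DB = ⌊$45,790 × 125%/9⌋ = $6,359; SL = ⌊$33,390/4⌋ = $8,347 → take SL $8,347. Book value $37,443.
Year 7: DB = ⌊$37,443 × 125%/9⌋ = $5,200; SL = ⌊$25,043/3⌋ = $8,347 → take SL $8,347. Book value $29,096.
Year 8: DB = ⌊$29,096 × 125%/9⌋ = $4,041; SL = ⌊$16,696/2⌋ = $8,348 → take SL $8,348. Book value $20,748.
Accumulated through year 8 = $98,456 − $20,748 = $77,708.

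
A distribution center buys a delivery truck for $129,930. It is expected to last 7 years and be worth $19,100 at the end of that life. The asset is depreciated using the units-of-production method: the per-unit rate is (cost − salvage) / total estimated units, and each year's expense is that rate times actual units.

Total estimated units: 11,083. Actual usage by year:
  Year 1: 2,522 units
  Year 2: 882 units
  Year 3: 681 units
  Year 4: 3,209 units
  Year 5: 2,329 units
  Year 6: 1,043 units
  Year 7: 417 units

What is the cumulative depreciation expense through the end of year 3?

Depreciable base = $129,930 − $19,100 = $110,830.
Rate = $110,830 / 11,083 units = $10 per unit.
Year 1: 2,522 × $10 = $25,220. Book value $104,710.
Year 2: 882 × $10 = $8,820. Book value $95,890.
Year 3: 681 × $10 = $6,810. Book value $89,080.
Accumulated through year 3 = $129,930 − $89,080 = $40,850.

$40,850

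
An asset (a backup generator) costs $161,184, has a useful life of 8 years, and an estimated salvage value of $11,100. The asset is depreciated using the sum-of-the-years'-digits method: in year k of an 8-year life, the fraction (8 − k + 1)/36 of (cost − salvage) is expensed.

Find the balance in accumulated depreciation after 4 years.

$108,394

Depreciable base = $161,184 − $11,100 = $150,084.
Sum of the years' digits = 8+7+6+5+4+3+2+1 = 36.
Year 1: $150,084 × 8/36 = $33,352. Book value $127,832.
Year 2: $150,084 × 7/36 = $29,183. Book value $98,649.
Year 3: $150,084 × 6/36 = $25,014. Book value $73,635.
Year 4: $150,084 × 5/36 = $20,845. Book value $52,790.
Accumulated through year 4 = $161,184 − $52,790 = $108,394.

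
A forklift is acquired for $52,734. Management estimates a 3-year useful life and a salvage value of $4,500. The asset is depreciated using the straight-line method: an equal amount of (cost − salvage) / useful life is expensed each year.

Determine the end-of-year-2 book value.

Depreciable base = $52,734 − $4,500 = $48,234.
Annual expense = $48,234 / 3 = $16,078.
End of year 1: book value $36,656.
End of year 2: book value $20,578.

$20,578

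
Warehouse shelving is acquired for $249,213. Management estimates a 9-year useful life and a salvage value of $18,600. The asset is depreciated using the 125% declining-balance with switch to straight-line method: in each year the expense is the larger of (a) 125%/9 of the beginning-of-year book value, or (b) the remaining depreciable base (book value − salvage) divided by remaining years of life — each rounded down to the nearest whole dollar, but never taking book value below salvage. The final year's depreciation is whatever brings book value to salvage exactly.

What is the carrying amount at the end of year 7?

Depreciable base = $249,213 − $18,600 = $230,613.
Year 1: DB = ⌊$249,213 × 125%/9⌋ = $34,612; SL = ⌊$230,613/9⌋ = $25,623 → take DB $34,612. Book value $214,601.
Year 2: DB = ⌊$214,601 × 125%/9⌋ = $29,805; SL = ⌊$196,001/8⌋ = $24,500 → take DB $29,805. Book value $184,796.
Year 3: DB = ⌊$184,796 × 125%/9⌋ = $25,666; SL = ⌊$166,196/7⌋ = $23,742 → take DB $25,666. Book value $159,130.
Year 4: DB = ⌊$159,130 × 125%/9⌋ = $22,101; SL = ⌊$140,530/6⌋ = $23,421 → take SL $23,421. Book value $135,709.
Year 5: DB = ⌊$135,709 × 125%/9⌋ = $18,848; SL = ⌊$117,109/5⌋ = $23,421 → take SL $23,421. Book value $112,288.
Year 6: DB = ⌊$112,288 × 125%/9⌋ = $15,595; SL = ⌊$93,688/4⌋ = $23,422 → take SL $23,422. Book value $88,866.
Year 7: DB = ⌊$88,866 × 125%/9⌋ = $12,342; SL = ⌊$70,266/3⌋ = $23,422 → take SL $23,422. Book value $65,444.

$65,444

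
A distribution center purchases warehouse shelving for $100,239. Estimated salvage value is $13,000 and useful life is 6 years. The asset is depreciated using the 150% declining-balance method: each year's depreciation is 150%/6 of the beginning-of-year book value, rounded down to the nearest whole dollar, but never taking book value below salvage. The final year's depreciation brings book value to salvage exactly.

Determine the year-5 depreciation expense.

Depreciable base = $100,239 − $13,000 = $87,239.
Year 1: ⌊$100,239 × 150%/6⌋ = $25,059. Book value $75,180.
Year 2: ⌊$75,180 × 150%/6⌋ = $18,795. Book value $56,385.
Year 3: ⌊$56,385 × 150%/6⌋ = $14,096. Book value $42,289.
Year 4: ⌊$42,289 × 150%/6⌋ = $10,572. Book value $31,717.
Year 5: ⌊$31,717 × 150%/6⌋ = $7,929. Book value $23,788.

$7,929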